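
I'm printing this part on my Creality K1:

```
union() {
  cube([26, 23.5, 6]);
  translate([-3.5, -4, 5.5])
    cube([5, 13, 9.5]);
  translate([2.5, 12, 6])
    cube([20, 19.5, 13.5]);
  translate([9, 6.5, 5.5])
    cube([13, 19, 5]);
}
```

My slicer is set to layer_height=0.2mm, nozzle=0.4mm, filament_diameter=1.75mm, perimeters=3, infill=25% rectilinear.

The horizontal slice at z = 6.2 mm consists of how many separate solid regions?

At z = 6.2 mm: the cube does not reach this height (z outside [0, 6]); the 5×13 cube at (-3.5, -4) contributes its full rectangle; the cube at (2.5, 12) (footprint 20×19.5) is included at this height; the cube at (9, 6.5) is present — its section is the full 13×19 rectangle; Combining (union): the regions partially overlap (shared area 175.50 mm²), so overlapping operands fuse into one piece — 2 connected regions. The result has 2 disconnected regions.

2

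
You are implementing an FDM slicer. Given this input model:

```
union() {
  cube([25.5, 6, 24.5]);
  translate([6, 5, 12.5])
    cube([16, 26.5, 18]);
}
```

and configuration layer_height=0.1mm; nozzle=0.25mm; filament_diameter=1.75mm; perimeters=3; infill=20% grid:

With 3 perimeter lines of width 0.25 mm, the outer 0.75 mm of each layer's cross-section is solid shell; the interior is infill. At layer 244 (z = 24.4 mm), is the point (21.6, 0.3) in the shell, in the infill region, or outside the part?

shell

At z = 24.4 mm: the 25.5×6 cube contributes its full rectangle; the 16×26.5 cube at (6, 5) contributes its full rectangle; Combining (union): the regions partially overlap (shared area 16.00 mm²), so overlapping operands fuse into one piece — 1 connected region. Overall, the cross-section is a single solid region. The nearest boundary edge runs (25.50, 0.00)→(0.00, 0.00); distance from the point to it = 0.30 mm. The point is inside the cross-section, 0.30 mm from the nearest boundary — within the 0.75 mm shell band (3 × 0.25).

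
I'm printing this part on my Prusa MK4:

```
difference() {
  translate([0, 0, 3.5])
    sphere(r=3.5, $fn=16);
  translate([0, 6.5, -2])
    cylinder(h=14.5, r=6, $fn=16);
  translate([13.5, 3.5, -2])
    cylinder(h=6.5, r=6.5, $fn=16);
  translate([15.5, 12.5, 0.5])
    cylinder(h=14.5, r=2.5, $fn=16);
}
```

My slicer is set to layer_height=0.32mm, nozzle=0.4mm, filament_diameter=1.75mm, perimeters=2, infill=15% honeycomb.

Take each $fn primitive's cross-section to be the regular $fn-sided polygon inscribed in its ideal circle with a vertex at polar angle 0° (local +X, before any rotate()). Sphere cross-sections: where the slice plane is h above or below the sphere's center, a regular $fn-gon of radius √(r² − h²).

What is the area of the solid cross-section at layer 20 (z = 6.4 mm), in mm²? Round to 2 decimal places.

8.45 mm²

At z = 6.4 mm: the sphere: section is a regular 16-gon, circumradius = √(r²−h²) = √(3.5²−2.9²) = 1.960 (area = (16/2)·1.960²·sin(360°/16) = 11.76 mm²); the r=6 cylinder at (0, 6.5) contributes a regular 16-gon of circumradius 6 (area = (16/2)·6.000²·sin(360°/16) = 110.21 mm²); the cylinder at (13.5, 3.5) is not intersected at this z (z outside [-2, 4.5]); the r=2.5 cylinder at (15.5, 12.5) gives a regular 16-gon of circumradius 2.5 (constant along its height) (area = (16/2)·2.500²·sin(360°/16) = 19.13 mm²); After the difference (first − rest): starting from the r=3.5 sphere (11.76 mm²), the r=6 cylinder at (0, 6.5) partially overlaps it — only the 3.31 mm² overlap (of its 110.21 mm²) is removed, clipping the outline; the r=2.5 cylinder at (15.5, 12.5) misses the remaining region (no effect) — area = 8.45 mm². Overall, the cross-section is a single solid region. Net area = 8.45 mm².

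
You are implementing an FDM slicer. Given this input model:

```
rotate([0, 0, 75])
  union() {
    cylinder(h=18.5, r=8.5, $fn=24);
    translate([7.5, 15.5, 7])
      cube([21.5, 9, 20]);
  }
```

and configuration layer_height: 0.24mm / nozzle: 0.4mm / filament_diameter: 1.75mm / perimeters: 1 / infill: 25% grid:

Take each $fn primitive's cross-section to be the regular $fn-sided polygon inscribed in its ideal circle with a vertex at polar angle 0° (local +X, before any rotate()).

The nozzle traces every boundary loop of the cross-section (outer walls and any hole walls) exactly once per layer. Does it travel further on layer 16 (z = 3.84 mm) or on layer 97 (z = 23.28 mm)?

layer 97 (z = 23.28 mm)

Layer 16 (z = 3.84): the r=8.5 cylinder gives a regular 24-gon of circumradius 8.5 (constant along its height) (perimeter = 2·24·8.500·sin(180°/24) = 53.25 mm); the cube at (7.5, 15.5) is not intersected at this z (z outside [7, 27]); Merging all regions: only the r=8.5 cylinder is present, so the union is just that shape — boundary = 53.25 mm; (rotated 75° about Z; rotation is an isometry so areas/perimeters/island counts are preserved). So its perimeter = 53.25 mm. Layer 97 (z = 23.28): the cylinder is not intersected at this z (z outside [0, 18.5]); the cube at (7.5, 15.5) (footprint 21.5×9) is included at this height (perimeter 61.00 mm); Taking the union: only the 21.5×9 cube at (7.5, 15.5) is present, so the union is just that shape — boundary = 61.00 mm; (rotated 75° about Z; rotation is an isometry so areas/perimeters/island counts are preserved). So its perimeter = 61.00 mm. Layer 97 is larger (61.00 vs 53.25 mm).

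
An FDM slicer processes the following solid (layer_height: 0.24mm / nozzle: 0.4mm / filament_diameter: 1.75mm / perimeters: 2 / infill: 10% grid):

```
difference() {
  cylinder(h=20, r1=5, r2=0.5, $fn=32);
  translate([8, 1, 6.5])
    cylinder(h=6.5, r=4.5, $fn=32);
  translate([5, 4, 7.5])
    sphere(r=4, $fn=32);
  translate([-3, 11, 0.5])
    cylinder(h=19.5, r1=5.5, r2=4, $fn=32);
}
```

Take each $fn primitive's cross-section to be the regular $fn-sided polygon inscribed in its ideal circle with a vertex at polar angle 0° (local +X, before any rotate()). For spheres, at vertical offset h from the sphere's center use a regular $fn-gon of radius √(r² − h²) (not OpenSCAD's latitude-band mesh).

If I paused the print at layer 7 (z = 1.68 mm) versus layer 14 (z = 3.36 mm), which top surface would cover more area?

Layer 7 (z = 1.68): the cone contributes a regular 32-gon of circumradius 4.622 (interpolated between r1=5 and r2=0.5 at t=0.084) (area = (32/2)·4.622²·sin(360°/32) = 66.68 mm²); the cylinder at (8, 1) does not reach this height (z outside [6.5, 13]); the sphere at (5, 4) does not reach this height (|z−center|=5.820 > r=4); the cone at (-3, 11) contributes a regular 32-gon of circumradius 5.409 (interpolated between r1=5.5 and r2=4 at t=0.061) (area = (32/2)·5.409²·sin(360°/32) = 91.33 mm²); After the difference (first − rest): starting from the cone (66.68 mm²), the cone at (-3, 11) misses the remaining region (no effect) — area = 66.68 mm². So its area = 66.68 mm². Layer 14 (z = 3.36): the cone contributes a regular 32-gon of circumradius 4.244 (interpolated between r1=5 and r2=0.5 at t=0.168) (area = (32/2)·4.244²·sin(360°/32) = 56.22 mm²); the cylinder at (8, 1) is not intersected at this z (z outside [6.5, 13]); the sphere at (5, 4) is absent (|z−center|=4.140 > r=4); the cone at (-3, 11) (r1=5.5→r2=4) has section circumradius 5.280 here — a regular 32-gon (area = (32/2)·5.280²·sin(360°/32) = 87.02 mm²); Subtracting the remaining from the first: starting from the cone (56.22 mm²), the cone at (-3, 11) misses the remaining region (no effect) — area = 56.22 mm². So its area = 56.22 mm². Layer 7 is larger (66.68 vs 56.22 mm²).

layer 7 (z = 1.68 mm)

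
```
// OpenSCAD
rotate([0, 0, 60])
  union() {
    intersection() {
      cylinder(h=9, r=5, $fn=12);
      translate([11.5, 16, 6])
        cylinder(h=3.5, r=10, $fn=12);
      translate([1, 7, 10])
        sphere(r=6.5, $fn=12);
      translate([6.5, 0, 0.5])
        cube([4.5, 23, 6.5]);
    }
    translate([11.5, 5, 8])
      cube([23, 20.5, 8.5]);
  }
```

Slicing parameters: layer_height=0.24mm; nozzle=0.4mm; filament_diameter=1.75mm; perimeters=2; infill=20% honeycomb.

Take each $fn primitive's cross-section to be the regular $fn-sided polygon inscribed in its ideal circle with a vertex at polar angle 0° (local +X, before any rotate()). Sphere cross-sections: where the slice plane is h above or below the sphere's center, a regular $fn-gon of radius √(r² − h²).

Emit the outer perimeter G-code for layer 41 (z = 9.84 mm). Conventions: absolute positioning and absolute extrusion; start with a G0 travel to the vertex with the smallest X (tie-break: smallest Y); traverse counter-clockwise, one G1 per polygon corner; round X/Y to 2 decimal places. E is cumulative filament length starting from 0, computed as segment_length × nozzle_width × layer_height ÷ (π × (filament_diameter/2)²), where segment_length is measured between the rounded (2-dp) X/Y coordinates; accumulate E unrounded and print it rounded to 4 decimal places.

At z = 9.84 mm: the cylinder is not intersected at this z (z outside [0, 9]); the cylinder at (11.5, 16) is not intersected at this z (z outside [6, 9.5]); the r=6.5 sphere at (1, 7) contributes a regular 12-gon of circumradius √(6.5²−0.16²) = 6.498; the cube at (6.5, 0) is absent (z outside [0.5, 7]); Taking the intersection: at least one operand is absent at this height, so nothing remains; the cube at (11.5, 5) is present — its section is the full 23×20.5 rectangle; Taking the union: only the 23×20.5 cube at (11.5, 5) is present, so the union is just that shape — 1 connected region; (whole slice rotated 60° about Z — lengths, areas and connectivity unchanged). The outline is a single polygon with 4 vertices. Extrusion per mm of travel: 0.4 × 0.24 / (π × 0.875²) = 0.039912. Accumulating E over each segment gives final E = 3.4722.

G0 X-16.33 Y22.71 Z9.84
G1 X1.42 Y12.46 E0.8181
G1 X12.92 Y32.38 E1.7361
G1 X-4.83 Y42.63 E2.5542
G1 X-16.33 Y22.71 E3.4722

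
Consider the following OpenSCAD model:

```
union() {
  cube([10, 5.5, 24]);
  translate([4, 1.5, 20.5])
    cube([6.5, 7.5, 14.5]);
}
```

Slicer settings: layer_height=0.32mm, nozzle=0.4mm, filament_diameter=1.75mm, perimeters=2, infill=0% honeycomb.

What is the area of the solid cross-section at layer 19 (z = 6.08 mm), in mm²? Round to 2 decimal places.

At z = 6.08 mm: the cube (footprint 10×5.5) is included at this height (area 55.00 mm²); the cube at (4, 1.5) does not reach this height (z outside [20.5, 35]); Taking the union: only the 10×5.5 cube is present, so the union is just that shape — area = 55.00 mm². Overall, the cross-section is a single solid region. Net area = 55.00 mm².

55.00 mm²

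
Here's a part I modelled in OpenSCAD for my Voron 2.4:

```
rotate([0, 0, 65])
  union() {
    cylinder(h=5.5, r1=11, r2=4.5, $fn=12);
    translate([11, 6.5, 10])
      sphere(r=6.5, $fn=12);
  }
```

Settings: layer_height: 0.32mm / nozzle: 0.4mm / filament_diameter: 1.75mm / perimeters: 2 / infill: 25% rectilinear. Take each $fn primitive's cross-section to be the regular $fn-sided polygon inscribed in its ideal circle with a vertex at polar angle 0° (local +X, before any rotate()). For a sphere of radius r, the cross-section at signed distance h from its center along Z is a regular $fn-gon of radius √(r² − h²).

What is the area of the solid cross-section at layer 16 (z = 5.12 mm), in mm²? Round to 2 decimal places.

At z = 5.12 mm: the cone (r1=11→r2=4.5) has section circumradius 4.949 here — a regular 12-gon (area = (12/2)·4.949²·sin(360°/12) = 73.48 mm²); the r=6.5 sphere at (11, 6.5) slices to a regular 12-gon of circumradius 4.294 (√(r²−h²) with h=4.88 from center) (area = (12/2)·4.294²·sin(360°/12) = 55.31 mm²); Taking the union: the 2 present regions are separate (no shared area or edge), so areas and boundary lengths simply add and each stays a separate island — area = 128.79 mm²; (rotated 65° about Z; rotation is an isometry so areas/perimeters/island counts are preserved). Overall, the cross-section has 2 separate islands. Net area = 128.79 mm².

128.79 mm²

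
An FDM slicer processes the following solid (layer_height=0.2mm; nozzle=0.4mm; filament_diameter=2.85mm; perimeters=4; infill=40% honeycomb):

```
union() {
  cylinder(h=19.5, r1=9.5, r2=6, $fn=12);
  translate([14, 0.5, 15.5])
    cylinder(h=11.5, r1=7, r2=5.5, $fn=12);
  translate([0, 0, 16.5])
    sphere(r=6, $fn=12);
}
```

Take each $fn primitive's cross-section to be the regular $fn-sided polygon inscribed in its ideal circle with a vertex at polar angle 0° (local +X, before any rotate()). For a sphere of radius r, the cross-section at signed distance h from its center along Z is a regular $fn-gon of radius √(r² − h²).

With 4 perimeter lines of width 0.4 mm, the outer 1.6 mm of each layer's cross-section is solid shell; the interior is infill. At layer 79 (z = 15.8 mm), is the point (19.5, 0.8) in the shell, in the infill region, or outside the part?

shell

At z = 15.8 mm: the cone contributes a regular 12-gon of circumradius 6.664 (interpolated between r1=9.5 and r2=6 at t=0.810); the cone at (14, 0.5) contributes a regular 12-gon of circumradius 6.961 (interpolated between r1=7 and r2=5.5 at t=0.026); the sphere: section is a regular 12-gon, circumradius = √(r²−h²) = √(6²−0.7²) = 5.959; Combining (union): the regions partially overlap (shared area 106.53 mm²), so overlapping operands fuse into one piece — 2 connected regions. Overall, the cross-section has 2 separate islands. The nearest boundary edge runs (20.03, 3.98)→(20.96, 0.50); distance from the point to it = 1.33 mm. (Shell/infill is judged within the island containing the point — the largest one.) The point is inside the cross-section, 1.33 mm from the nearest boundary — within the 1.6 mm shell band (4 × 0.4).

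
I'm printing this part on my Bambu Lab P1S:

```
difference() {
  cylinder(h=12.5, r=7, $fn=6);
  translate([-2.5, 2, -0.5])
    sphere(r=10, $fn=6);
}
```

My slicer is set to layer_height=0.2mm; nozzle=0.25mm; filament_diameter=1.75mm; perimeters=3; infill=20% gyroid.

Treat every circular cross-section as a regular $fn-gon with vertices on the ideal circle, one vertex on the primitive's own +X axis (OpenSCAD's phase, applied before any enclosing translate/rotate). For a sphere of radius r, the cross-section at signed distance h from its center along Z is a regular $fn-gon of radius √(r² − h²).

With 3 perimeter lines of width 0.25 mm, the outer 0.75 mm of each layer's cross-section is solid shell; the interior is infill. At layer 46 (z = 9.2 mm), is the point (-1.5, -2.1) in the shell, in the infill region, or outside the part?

At z = 9.2 mm: the cylinder: section is a regular 6-gon, circumradius r=7; the sphere at (-2.5, 2): section is a regular 6-gon, circumradius = √(r²−h²) = √(10²−9.7²) = 2.431; After the difference (first − rest): starting from the r=7 cylinder, the r=10 sphere at (-2.5, 2) lies wholly inside it (removes its full 15.35 mm² and its 14.59 mm outline becomes a hole wall) — 1 connected region with 1 hole. Overall, the cross-section is one region with 1 hole. The nearest boundary edge runs (-3.72, -0.11)→(-1.28, -0.11); distance from the point to it = 1.99 mm. The point is inside the cross-section and 1.99 mm from the nearest boundary — more than the 0.75 mm shell width (3 × 0.25), so it's in the infill interior.

infill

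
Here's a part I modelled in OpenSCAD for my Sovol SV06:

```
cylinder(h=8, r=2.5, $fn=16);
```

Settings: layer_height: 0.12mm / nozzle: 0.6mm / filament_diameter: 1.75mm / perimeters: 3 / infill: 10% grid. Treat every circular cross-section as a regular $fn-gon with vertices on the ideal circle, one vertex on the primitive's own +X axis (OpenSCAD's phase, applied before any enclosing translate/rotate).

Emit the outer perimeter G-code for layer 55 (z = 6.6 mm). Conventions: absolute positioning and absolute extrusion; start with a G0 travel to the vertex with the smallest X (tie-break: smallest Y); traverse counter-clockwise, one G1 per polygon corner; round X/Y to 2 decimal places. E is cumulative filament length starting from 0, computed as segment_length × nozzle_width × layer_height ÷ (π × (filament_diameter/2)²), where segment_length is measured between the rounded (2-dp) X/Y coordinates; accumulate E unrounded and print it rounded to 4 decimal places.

G0 X-2.50 Y0.00 Z6.60
G1 X-2.31 Y-0.96 E0.0293
G1 X-1.77 Y-1.77 E0.0584
G1 X-0.96 Y-2.31 E0.0876
G1 X0.00 Y-2.50 E0.1169
G1 X0.96 Y-2.31 E0.1462
G1 X1.77 Y-1.77 E0.1753
G1 X2.31 Y-0.96 E0.2044
G1 X2.50 Y0.00 E0.2337
G1 X2.31 Y0.96 E0.2630
G1 X1.77 Y1.77 E0.2922
G1 X0.96 Y2.31 E0.3213
G1 X0.00 Y2.50 E0.3506
G1 X-0.96 Y2.31 E0.3799
G1 X-1.77 Y1.77 E0.4090
G1 X-2.31 Y0.96 E0.4382
G1 X-2.50 Y0.00 E0.4675

At z = 6.6 mm: the cylinder: section is a regular 16-gon, circumradius r=2.5. The outline is a single polygon with 16 vertices. Extrusion per mm of travel: 0.6 × 0.12 / (π × 0.875²) = 0.029934. Accumulating E over each segment gives final E = 0.4675.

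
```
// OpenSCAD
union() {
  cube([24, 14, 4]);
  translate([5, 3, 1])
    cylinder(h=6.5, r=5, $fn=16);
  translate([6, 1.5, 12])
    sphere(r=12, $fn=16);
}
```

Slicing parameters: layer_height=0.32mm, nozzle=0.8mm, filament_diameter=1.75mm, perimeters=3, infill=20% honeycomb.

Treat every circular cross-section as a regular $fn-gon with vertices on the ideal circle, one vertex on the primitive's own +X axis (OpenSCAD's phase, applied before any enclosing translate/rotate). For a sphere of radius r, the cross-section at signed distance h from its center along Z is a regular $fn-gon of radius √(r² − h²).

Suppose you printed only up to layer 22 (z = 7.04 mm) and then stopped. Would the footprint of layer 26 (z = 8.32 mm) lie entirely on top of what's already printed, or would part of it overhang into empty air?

part overhangs

Compare the two slices. At z = 7.04: the cube is absent (z outside [0, 4]); the r=5 cylinder at (5, 3) contributes a regular 16-gon of circumradius 5 (area = (16/2)·5.000²·sin(360°/16) = 76.54 mm²); the r=12 sphere at (6, 1.5) contributes a regular 16-gon of circumradius √(12²−4.96²) = 10.927 (area = (16/2)·10.927²·sin(360°/16) = 365.53 mm²); Taking the union: the r=5 cylinder at (5, 3) lies entirely inside the r=12 sphere at (6, 1.5), so the union is just the r=12 sphere at (6, 1.5) — area = 365.53 mm². At z = 8.32: the cube is absent (z outside [0, 4]); the cylinder at (5, 3) is absent (z outside [1, 7.5]); the r=12 sphere at (6, 1.5) slices to a regular 16-gon of circumradius 11.422 (√(r²−h²) with h=3.68 from center) (area = (16/2)·11.422²·sin(360°/16) = 399.39 mm²); Taking the union: only the r=12 sphere at (6, 1.5) is present, so the union is just that shape — area = 399.39 mm². Checking containment: at z = 8.32 the cross-section extends beyond the z = 7.04 cross-section by about 33.86 mm².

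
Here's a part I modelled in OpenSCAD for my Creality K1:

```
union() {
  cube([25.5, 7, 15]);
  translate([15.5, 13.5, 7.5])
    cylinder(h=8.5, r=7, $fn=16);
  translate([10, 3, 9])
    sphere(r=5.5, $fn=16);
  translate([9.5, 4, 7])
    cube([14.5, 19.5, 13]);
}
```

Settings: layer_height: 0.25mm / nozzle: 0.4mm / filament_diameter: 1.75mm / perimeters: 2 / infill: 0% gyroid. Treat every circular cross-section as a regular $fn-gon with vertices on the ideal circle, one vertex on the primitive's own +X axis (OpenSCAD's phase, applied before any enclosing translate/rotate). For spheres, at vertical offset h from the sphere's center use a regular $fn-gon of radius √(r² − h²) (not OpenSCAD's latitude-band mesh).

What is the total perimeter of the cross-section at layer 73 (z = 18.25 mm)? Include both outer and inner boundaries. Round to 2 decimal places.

At z = 18.25 mm: the cube is not intersected at this z (z outside [0, 15]); the cylinder at (15.5, 13.5) does not reach this height (z outside [7.5, 16]); the sphere at (10, 3) does not reach this height (|z−center|=9.250 > r=5.5); the cube at (9.5, 4) (footprint 14.5×19.5) is included at this height (perimeter 68.00 mm); Taking the union: only the 14.5×19.5 cube at (9.5, 4) is present, so the union is just that shape — boundary = 68.00 mm. Overall, the cross-section is a single solid region. Total boundary length (outer) = 68.00 mm.

68.00 mm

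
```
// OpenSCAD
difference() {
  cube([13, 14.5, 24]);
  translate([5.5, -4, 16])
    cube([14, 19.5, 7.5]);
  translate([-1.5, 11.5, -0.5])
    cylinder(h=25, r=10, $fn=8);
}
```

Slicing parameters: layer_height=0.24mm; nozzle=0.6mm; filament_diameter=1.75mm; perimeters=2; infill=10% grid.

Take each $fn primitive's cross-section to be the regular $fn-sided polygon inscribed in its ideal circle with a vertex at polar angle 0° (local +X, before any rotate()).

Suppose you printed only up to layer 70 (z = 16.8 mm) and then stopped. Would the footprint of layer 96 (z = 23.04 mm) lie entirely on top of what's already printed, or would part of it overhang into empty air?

Compare the two slices. At z = 16.8: the 13×14.5 cube contributes its full rectangle (area 188.50 mm²); the cube at (5.5, -4) is present — its section is the full 14×19.5 rectangle (area 273.00 mm²); the r=10 cylinder at (-1.5, 11.5) gives a regular 8-gon of circumradius 10 (constant along its height) (area = (8/2)·10.000²·sin(360°/8) = 282.84 mm²); After the difference (first − rest): starting from the 13×14.5 cube (188.50 mm²), the 14×19.5 cube at (5.5, -4) partially overlaps it — only the 108.75 mm² overlap (of its 273.00 mm²) is removed, clipping the outline; the r=10 cylinder at (-1.5, 11.5) partially overlaps it — only the 61.82 mm² overlap (of its 282.84 mm²) is removed, clipping the outline — area = 17.93 mm². At z = 23.04: the cube is present — its section is the full 13×14.5 rectangle (area 188.50 mm²); the 14×19.5 cube at (5.5, -4) contributes its full rectangle (area 273.00 mm²); the cylinder at (-1.5, 11.5): section is a regular 8-gon, circumradius r=10 (area = (8/2)·10.000²·sin(360°/8) = 282.84 mm²); Taking the first minus the rest: starting from the 13×14.5 cube (188.50 mm²), the 14×19.5 cube at (5.5, -4) partially overlaps it — only the 108.75 mm² overlap (of its 273.00 mm²) is removed, clipping the outline; the r=10 cylinder at (-1.5, 11.5) partially overlaps it — only the 61.82 mm² overlap (of its 282.84 mm²) is removed, clipping the outline — area = 17.93 mm². Checking containment: the cross-section at z = 23.04 is a subset of the cross-section at z = 16.8.

entirely on top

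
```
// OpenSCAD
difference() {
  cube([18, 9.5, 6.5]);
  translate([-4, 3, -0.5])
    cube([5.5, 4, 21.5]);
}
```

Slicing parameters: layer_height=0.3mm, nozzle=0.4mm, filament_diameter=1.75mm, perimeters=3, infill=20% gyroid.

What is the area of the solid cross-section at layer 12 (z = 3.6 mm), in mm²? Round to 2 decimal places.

At z = 3.6 mm: the 18×9.5 cube contributes its full rectangle (area 171.00 mm²); the 5.5×4 cube at (-4, 3) contributes its full rectangle (area 22.00 mm²); Taking the first minus the rest: starting from the 18×9.5 cube (171.00 mm²), the 5.5×4 cube at (-4, 3) partially overlaps it — only the 6.00 mm² overlap (of its 22.00 mm²) is removed, clipping the outline — area = 165.00 mm². Overall, the cross-section is a single solid region. Net area = 165.00 mm².

165.00 mm²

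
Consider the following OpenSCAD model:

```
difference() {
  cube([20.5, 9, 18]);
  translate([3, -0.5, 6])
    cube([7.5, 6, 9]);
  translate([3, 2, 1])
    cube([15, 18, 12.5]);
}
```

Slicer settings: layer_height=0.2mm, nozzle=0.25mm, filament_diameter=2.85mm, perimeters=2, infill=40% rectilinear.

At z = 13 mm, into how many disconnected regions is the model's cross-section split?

2

At z = 13 mm: the cube (footprint 20.5×9) is included at this height; the cube at (3, -0.5) (footprint 7.5×6) is included at this height; the cube at (3, 2) is present — its section is the full 15×18 rectangle; After the difference (first − rest): starting from the 20.5×9 cube, the 7.5×6 cube at (3, -0.5) partially overlaps it — only the 41.25 mm² overlap (of its 45.00 mm²) is removed, clipping the outline; the 15×18 cube at (3, 2) partially overlaps it — only the 78.75 mm² overlap (of its 270.00 mm²) is removed, clipping the outline — 2 connected regions. The result has 2 disconnected regions.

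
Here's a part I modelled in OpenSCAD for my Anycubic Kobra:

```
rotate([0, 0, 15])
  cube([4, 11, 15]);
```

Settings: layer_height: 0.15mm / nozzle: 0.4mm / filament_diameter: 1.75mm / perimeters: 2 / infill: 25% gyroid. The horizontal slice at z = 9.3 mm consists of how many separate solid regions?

At z = 9.3 mm: the 4×11 cube contributes its full rectangle; (rotated 15° about Z; rotation is an isometry so areas/perimeters/island counts are preserved). The result has 1 disconnected region.

1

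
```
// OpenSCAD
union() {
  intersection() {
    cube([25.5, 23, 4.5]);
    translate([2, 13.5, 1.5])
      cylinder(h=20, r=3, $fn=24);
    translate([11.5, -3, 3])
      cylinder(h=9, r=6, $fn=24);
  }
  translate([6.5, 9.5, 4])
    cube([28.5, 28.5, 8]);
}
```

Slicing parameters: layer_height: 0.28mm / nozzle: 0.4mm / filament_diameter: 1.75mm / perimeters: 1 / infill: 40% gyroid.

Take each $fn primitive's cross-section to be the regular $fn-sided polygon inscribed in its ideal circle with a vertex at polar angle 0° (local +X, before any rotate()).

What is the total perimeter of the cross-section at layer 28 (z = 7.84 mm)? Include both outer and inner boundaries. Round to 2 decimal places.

114.00 mm

At z = 7.84 mm: the cube is not intersected at this z (z outside [0, 4.5]); the r=3 cylinder at (2, 13.5) gives a regular 24-gon of circumradius 3 (constant along its height) (perimeter = 2·24·3.000·sin(180°/24) = 18.80 mm); the r=6 cylinder at (11.5, -3) gives a regular 24-gon of circumradius 6 (constant along its height) (perimeter = 2·24·6.000·sin(180°/24) = 37.59 mm); After intersecting: at least one operand is absent at this height, so nothing remains; the cube at (6.5, 9.5) (footprint 28.5×28.5) is included at this height (perimeter 114.00 mm); Combining (union): only the 28.5×28.5 cube at (6.5, 9.5) is present, so the union is just that shape — boundary = 114.00 mm. Overall, the cross-section is a single solid region. Total boundary length (outer) = 114.00 mm.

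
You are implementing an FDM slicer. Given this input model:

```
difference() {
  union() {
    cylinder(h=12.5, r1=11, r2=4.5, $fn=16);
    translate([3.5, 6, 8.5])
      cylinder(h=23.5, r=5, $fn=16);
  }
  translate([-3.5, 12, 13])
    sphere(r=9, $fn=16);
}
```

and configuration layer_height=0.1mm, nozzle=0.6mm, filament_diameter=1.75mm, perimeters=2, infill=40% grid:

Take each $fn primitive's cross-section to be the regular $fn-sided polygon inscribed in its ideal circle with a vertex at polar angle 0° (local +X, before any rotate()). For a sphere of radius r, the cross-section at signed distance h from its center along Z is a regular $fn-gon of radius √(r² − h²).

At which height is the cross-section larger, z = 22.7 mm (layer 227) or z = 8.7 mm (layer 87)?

Layer 227 (z = 22.7): the cone is absent (z outside [0, 12.5]); the r=5 cylinder at (3.5, 6) contributes a regular 16-gon of circumradius 5 (area = (16/2)·5.000²·sin(360°/16) = 76.54 mm²); Merging all regions: only the r=5 cylinder at (3.5, 6) is present, so the union is just that shape — area = 76.54 mm²; the sphere at (-3.5, 12) does not reach this height (|z−center|=9.700 > r=9); Taking the first minus the rest: none of the subtracted shapes is present at this height, so that combined region is unchanged — area = 76.54 mm². So its area = 76.54 mm². Layer 87 (z = 8.7): the cone contributes a regular 16-gon of circumradius 6.476 (interpolated between r1=11 and r2=4.5 at t=0.696) (area = (16/2)·6.476²·sin(360°/16) = 128.39 mm²); the r=5 cylinder at (3.5, 6) contributes a regular 16-gon of circumradius 5 (area = (16/2)·5.000²·sin(360°/16) = 76.54 mm²); Merging all regions: the regions partially overlap — summed areas 204.93 mm² minus the doubly-counted overlap 26.98 mm² gives 177.95 mm² — area = 177.95 mm²; the r=9 sphere at (-3.5, 12) contributes a regular 16-gon of circumradius √(9²−4.3²) = 7.906 (area = (16/2)·7.906²·sin(360°/16) = 191.37 mm²); Subtracting the remaining from the first: starting from that combined region (177.95 mm²), the r=9 sphere at (-3.5, 12) partially overlaps it — only the 24.66 mm² overlap (of its 191.37 mm²) is removed, clipping the outline — area = 153.29 mm². So its area = 153.29 mm². Layer 87 is larger (153.29 vs 76.54 mm²).

layer 87 (z = 8.7 mm)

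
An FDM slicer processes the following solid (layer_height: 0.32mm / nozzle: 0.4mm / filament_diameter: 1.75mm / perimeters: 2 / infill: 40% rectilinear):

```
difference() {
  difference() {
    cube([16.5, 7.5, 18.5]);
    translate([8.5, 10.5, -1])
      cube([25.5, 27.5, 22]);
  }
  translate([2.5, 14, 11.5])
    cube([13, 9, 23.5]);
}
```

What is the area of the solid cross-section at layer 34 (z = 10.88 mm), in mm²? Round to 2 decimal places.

At z = 10.88 mm: the 16.5×7.5 cube contributes its full rectangle (area 123.75 mm²); the 25.5×27.5 cube at (8.5, 10.5) contributes its full rectangle (area 701.25 mm²); Subtracting the remaining from the first: starting from the 16.5×7.5 cube (123.75 mm²), the 25.5×27.5 cube at (8.5, 10.5) misses the remaining region (no effect) — area = 123.75 mm²; the cube at (2.5, 14) is absent (z outside [11.5, 35]); Taking the first minus the rest: none of the subtracted shapes is present at this height, so that combined region is unchanged — area = 123.75 mm². Overall, the cross-section is a single solid region. Net area = 123.75 mm².

123.75 mm²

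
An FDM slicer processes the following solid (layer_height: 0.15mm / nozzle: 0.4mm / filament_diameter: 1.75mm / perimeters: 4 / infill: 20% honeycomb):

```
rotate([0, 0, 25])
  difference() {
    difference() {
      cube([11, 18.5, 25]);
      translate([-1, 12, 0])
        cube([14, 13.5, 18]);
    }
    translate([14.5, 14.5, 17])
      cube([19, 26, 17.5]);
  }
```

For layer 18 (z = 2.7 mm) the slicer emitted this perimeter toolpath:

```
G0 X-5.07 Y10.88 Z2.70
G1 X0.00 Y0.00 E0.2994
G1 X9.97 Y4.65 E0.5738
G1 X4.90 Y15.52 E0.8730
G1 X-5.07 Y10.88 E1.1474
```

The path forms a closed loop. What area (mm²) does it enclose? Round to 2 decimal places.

Apply the shoelace formula to the sequence of (X, Y) vertices; enclosed area = 131.97 mm².

131.97 mm²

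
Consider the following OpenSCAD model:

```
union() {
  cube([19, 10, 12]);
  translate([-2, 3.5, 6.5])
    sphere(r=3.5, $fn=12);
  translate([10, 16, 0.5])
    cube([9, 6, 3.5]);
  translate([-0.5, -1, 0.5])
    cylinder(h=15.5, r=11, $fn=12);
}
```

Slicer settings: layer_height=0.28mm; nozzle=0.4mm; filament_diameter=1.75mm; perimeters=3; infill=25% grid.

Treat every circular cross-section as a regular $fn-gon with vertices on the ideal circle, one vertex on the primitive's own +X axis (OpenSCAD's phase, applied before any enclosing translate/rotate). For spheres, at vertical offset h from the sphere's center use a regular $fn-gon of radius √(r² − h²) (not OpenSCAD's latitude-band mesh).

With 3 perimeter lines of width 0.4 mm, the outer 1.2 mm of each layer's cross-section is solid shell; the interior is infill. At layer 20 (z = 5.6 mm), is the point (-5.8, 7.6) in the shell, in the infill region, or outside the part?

At z = 5.6 mm: the 19×10 cube contributes its full rectangle; the r=3.5 sphere at (-2, 3.5) contributes a regular 12-gon of circumradius √(3.5²−0.9²) = 3.382; the cube at (10, 16) is absent (z outside [0.5, 4]); the r=11 cylinder at (-0.5, -1) contributes a regular 12-gon of circumradius 11; Taking the union: the regions partially overlap (shared area 109.24 mm²), so overlapping operands fuse into one piece — 1 connected region. Overall, the cross-section is a single solid region. The nearest boundary edge runs (-10.03, 4.50)→(-6.00, 8.53); distance from the point to it = 0.80 mm. The point is inside the cross-section, 0.80 mm from the nearest boundary — within the 1.2 mm shell band (3 × 0.4).

shell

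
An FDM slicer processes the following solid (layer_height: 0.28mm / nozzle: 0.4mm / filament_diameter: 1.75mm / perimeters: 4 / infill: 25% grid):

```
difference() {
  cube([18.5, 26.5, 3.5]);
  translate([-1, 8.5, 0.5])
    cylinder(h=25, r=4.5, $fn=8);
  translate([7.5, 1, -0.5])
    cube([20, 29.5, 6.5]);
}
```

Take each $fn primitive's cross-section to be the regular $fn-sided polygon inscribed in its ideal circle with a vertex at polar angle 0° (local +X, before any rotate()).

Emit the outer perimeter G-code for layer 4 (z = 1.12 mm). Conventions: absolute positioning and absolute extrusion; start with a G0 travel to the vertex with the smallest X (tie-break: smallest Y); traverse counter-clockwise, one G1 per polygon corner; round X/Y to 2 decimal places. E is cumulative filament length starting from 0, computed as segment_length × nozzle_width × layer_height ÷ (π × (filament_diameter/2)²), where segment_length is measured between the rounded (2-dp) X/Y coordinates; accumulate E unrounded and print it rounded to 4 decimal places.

G0 X0.00 Y0.00 Z1.12
G1 X18.50 Y0.00 E0.8614
G1 X18.50 Y1.00 E0.9080
G1 X7.50 Y1.00 E1.4202
G1 X7.50 Y26.50 E2.6076
G1 X0.00 Y26.50 E2.9568
G1 X0.00 Y12.59 E3.6045
G1 X2.18 Y11.68 E3.7145
G1 X3.50 Y8.50 E3.8749
G1 X2.18 Y5.32 E4.0352
G1 X0.00 Y4.41 E4.1452
G1 X0.00 Y0.00 E4.3505

At z = 1.12 mm: the cube (footprint 18.5×26.5) is included at this height; the r=4.5 cylinder at (-1, 8.5) contributes a regular 8-gon of circumradius 4.5; the cube at (7.5, 1) (footprint 20×29.5) is included at this height; Taking the first minus the rest: starting from the 18.5×26.5 cube, the r=4.5 cylinder at (-1, 8.5) partially overlaps it — only the 20.05 mm² overlap (of its 57.28 mm²) is removed, clipping the outline; the 20×29.5 cube at (7.5, 1) partially overlaps it — only the 280.50 mm² overlap (of its 590.00 mm²) is removed, clipping the outline — 1 connected region. The outline is a single polygon with 11 vertices. Extrusion per mm of travel: 0.4 × 0.28 / (π × 0.875²) = 0.046564. Accumulating E over each segment gives final E = 4.3505.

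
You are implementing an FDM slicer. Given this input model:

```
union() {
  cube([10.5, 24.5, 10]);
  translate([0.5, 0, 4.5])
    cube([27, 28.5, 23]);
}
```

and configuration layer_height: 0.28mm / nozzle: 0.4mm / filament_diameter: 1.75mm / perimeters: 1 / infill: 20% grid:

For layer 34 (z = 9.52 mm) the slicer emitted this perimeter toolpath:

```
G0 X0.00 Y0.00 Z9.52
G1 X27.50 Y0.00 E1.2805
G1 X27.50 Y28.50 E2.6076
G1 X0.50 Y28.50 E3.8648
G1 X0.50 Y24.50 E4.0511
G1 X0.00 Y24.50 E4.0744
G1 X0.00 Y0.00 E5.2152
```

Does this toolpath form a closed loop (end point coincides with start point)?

yes

Start point (G0): (0.00, 0.00). End point (last G1): the path returns to the start — closed.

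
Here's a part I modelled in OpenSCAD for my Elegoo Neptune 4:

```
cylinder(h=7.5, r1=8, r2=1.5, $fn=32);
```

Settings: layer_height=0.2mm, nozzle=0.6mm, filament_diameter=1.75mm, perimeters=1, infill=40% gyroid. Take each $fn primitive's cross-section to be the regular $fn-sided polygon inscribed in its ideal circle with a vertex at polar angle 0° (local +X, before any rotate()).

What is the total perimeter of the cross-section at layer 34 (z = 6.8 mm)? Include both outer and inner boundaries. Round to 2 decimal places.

At z = 6.8 mm: the cone (r1=8→r2=1.5) has section circumradius 2.107 here — a regular 32-gon (perimeter = 2·32·2.107·sin(180°/32) = 13.22 mm). Overall, the cross-section is a single solid region. Total boundary length (outer) = 13.22 mm.

13.22 mm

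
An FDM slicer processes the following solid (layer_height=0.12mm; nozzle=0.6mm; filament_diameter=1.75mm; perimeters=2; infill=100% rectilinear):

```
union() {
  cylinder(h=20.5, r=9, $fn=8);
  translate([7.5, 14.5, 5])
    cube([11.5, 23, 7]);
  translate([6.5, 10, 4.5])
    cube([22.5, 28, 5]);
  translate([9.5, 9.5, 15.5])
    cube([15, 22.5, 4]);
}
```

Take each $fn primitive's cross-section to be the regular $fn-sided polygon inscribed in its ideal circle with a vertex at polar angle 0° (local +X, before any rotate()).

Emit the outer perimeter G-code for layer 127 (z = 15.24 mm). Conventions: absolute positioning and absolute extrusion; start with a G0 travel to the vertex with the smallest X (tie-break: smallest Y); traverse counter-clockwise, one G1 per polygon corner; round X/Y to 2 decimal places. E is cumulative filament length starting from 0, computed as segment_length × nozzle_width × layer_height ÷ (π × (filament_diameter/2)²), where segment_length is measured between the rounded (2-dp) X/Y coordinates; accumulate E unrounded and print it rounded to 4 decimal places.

G0 X-9.00 Y0.00 Z15.24
G1 X-6.36 Y-6.36 E0.2061
G1 X0.00 Y-9.00 E0.4123
G1 X6.36 Y-6.36 E0.6184
G1 X9.00 Y0.00 E0.8245
G1 X6.36 Y6.36 E1.0307
G1 X0.00 Y9.00 E1.2368
G1 X-6.36 Y6.36 E1.4429
G1 X-9.00 Y0.00 E1.6490

At z = 15.24 mm: the cylinder: section is a regular 8-gon, circumradius r=9; the cube at (7.5, 14.5) is not intersected at this z (z outside [5, 12]); the cube at (6.5, 10) is not intersected at this z (z outside [4.5, 9.5]); the cube at (9.5, 9.5) is absent (z outside [15.5, 19.5]); Merging all regions: only the r=9 cylinder is present, so the union is just that shape — 1 connected region. The outline is a single polygon with 8 vertices. Extrusion per mm of travel: 0.6 × 0.12 / (π × 0.875²) = 0.029934. Accumulating E over each segment gives final E = 1.6490.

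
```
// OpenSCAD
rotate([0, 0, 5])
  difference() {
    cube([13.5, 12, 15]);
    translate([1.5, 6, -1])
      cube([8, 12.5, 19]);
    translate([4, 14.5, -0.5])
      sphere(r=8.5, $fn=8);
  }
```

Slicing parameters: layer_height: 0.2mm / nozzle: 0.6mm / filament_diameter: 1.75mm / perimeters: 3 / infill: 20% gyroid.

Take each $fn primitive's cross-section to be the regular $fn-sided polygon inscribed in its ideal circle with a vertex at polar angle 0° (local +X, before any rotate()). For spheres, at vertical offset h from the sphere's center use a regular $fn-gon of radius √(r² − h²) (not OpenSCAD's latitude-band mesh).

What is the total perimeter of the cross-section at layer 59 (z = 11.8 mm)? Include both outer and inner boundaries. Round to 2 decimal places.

At z = 11.8 mm: the cube (footprint 13.5×12) is included at this height (perimeter 51.00 mm); the cube at (1.5, 6) is present — its section is the full 8×12.5 rectangle (perimeter 41.00 mm); the sphere at (4, 14.5) is absent (|z−center|=12.300 > r=8.5); Taking the first minus the rest: starting from the 13.5×12 cube, the 8×12.5 cube at (1.5, 6) partially overlaps it — only the 48.00 mm² overlap (of its 100.00 mm²) is removed, clipping the outline — boundary = 63.00 mm; (rotated 5° about Z; rotation is an isometry so areas/perimeters/island counts are preserved). Overall, the cross-section is a single solid region. Total boundary length (outer) = 63.00 mm.

63.00 mm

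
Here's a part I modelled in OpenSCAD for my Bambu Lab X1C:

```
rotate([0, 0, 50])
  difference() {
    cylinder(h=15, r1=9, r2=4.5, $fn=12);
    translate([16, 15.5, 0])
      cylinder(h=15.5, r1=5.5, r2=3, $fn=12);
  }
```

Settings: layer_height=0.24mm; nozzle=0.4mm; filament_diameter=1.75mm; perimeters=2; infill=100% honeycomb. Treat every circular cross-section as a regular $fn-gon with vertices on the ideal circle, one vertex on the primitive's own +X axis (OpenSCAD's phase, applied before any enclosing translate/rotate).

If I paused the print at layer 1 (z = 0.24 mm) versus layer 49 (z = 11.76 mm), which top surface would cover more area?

layer 1 (z = 0.24 mm)

Layer 1 (z = 0.24): the cone (r1=9→r2=4.5) has section circumradius 8.928 here — a regular 12-gon (area = (12/2)·8.928²·sin(360°/12) = 239.13 mm²); the cone at (16, 15.5) contributes a regular 12-gon of circumradius 5.461 (interpolated between r1=5.5 and r2=3 at t=0.015) (area = (12/2)·5.461²·sin(360°/12) = 89.48 mm²); Subtracting the remaining from the first: starting from the cone (239.13 mm²), the cone at (16, 15.5) misses the remaining region (no effect) — area = 239.13 mm²; (whole slice rotated 50° about Z — lengths, areas and connectivity unchanged). So its area = 239.13 mm². Layer 49 (z = 11.76): the cone contributes a regular 12-gon of circumradius 5.472 (interpolated between r1=9 and r2=4.5 at t=0.784) (area = (12/2)·5.472²·sin(360°/12) = 89.83 mm²); the cone at (16, 15.5) (r1=5.5→r2=3) has section circumradius 3.603 here — a regular 12-gon (area = (12/2)·3.603²·sin(360°/12) = 38.95 mm²); Taking the first minus the rest: starting from the cone (89.83 mm²), the cone at (16, 15.5) misses the remaining region (no effect) — area = 89.83 mm²; (rotated 50° about Z; rotation is an isometry so areas/perimeters/island counts are preserved). So its area = 89.83 mm². Layer 1 is larger (239.13 vs 89.83 mm²).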